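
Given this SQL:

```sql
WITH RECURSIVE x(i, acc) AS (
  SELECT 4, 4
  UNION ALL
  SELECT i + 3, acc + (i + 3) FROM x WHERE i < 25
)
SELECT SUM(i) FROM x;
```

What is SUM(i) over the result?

116

Base: i=4, acc=4.
Iteration 1: 4 < 25 holds -> i = 4 + 3 = 7, acc = 4 + 7 = 11.
Iteration 2: 7 < 25 holds -> i = 7 + 3 = 10, acc = 11 + 10 = 21.
Iteration 3: 10 < 25 holds -> i = 10 + 3 = 13, acc = 21 + 13 = 34.
Iteration 4: 13 < 25 holds -> i = 13 + 3 = 16, acc = 34 + 16 = 50.
Iteration 5: 16 < 25 holds -> i = 16 + 3 = 19, acc = 50 + 19 = 69.
Iteration 6: 19 < 25 holds -> i = 19 + 3 = 22, acc = 69 + 22 = 91.
Iteration 7: 22 < 25 holds -> i = 22 + 3 = 25, acc = 91 + 25 = 116.
Iteration 8: 25 < 25 fails; recursion stops.
SUM(i) = 4 + 7 + 10 + 13 + 16 + 19 + 22 + 25 = 116.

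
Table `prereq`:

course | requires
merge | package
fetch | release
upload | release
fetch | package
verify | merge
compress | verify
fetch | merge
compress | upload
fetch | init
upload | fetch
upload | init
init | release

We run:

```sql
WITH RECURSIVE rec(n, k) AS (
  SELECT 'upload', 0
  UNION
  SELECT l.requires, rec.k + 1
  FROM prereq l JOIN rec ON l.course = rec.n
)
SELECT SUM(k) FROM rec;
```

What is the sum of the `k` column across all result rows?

17

Base: (upload, k=0).
Iteration 1: edges from {upload} -> (fetch, k=1), (init, k=1), (release, k=1).
Iteration 2: edges from {fetch,init,release} -> (init, k=2), (merge, k=2), (package, k=2), (release, k=2). [UNION drops 1 duplicate row(s)]
Iteration 3: edges from {init,merge,package,release} -> (package, k=3), (release, k=3).
Iteration 4: no outgoing edges from {package,release}; recursion stops.
SUM(k) = 0 + 1 + 1 + 1 + 2 + 2 + 2 + 2 + 3 + 3 = 17.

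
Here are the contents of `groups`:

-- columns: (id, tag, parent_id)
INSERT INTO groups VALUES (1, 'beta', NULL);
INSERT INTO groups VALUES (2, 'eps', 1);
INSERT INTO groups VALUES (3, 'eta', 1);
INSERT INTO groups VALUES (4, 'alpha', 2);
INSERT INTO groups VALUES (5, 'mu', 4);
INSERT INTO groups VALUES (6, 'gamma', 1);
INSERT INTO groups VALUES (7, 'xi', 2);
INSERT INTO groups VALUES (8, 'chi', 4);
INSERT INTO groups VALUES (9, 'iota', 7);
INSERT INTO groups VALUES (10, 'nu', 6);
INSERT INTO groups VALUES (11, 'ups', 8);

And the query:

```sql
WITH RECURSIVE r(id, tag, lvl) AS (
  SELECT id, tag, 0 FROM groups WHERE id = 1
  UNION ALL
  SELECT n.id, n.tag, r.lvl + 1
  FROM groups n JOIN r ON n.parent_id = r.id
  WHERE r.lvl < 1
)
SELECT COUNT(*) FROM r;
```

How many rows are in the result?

4

Base: id=1 (beta) at lvl 0.
Iteration 1: rows with parent_id in {1} -> eps (id 2, lvl 1), eta (id 3, lvl 1), gamma (id 6, lvl 1).
Iteration 2: lvl < 1 fails for all current rows; recursion stops.
Total rows emitted: 4.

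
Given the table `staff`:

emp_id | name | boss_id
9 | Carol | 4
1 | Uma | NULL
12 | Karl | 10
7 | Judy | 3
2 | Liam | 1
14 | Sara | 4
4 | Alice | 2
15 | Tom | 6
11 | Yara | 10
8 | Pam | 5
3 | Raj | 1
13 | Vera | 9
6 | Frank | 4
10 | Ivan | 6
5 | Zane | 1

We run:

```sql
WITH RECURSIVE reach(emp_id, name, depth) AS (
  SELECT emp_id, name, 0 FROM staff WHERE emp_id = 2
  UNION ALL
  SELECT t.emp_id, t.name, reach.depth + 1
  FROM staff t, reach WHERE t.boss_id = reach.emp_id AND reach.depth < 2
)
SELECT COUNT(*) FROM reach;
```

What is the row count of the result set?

5

Base: emp_id=2 (Liam) at depth 0.
Iteration 1: rows with boss_id in {2} -> Alice (id 4, depth 1).
Iteration 2: rows with boss_id in {4} -> Frank (id 6, depth 2), Carol (id 9, depth 2), Sara (id 14, depth 2).
Iteration 3: depth < 2 fails for all current rows; recursion stops.
Total rows emitted: 5.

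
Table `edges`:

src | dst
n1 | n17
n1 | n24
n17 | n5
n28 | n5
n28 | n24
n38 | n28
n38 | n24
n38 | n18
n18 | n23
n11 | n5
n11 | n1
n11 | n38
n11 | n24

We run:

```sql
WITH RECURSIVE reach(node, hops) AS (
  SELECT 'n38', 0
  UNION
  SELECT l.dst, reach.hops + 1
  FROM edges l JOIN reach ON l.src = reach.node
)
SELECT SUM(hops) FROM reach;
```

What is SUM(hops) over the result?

9

Base: (n38, hops=0).
Iteration 1: edges from {n38} -> (n18, hops=1), (n24, hops=1), (n28, hops=1).
Iteration 2: edges from {n18,n24,n28} -> (n23, hops=2), (n24, hops=2), (n5, hops=2).
Iteration 3: no outgoing edges from {n23,n24,n5}; recursion stops.
SUM(hops) = 0 + 1 + 1 + 1 + 2 + 2 + 2 = 9.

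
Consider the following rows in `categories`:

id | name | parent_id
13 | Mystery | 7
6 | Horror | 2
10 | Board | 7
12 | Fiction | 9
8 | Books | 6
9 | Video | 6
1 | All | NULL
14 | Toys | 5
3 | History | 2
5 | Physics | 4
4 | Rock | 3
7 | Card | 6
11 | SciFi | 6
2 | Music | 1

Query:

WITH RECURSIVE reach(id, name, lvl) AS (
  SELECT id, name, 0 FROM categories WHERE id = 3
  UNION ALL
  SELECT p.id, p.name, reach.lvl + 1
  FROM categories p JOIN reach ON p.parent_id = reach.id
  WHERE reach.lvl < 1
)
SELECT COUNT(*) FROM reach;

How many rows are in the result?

2

Base: id=3 (History) at lvl 0.
Iteration 1: rows with parent_id in {3} -> Rock (id 4, lvl 1).
Iteration 2: lvl < 1 fails for all current rows; recursion stops.
Total rows emitted: 2.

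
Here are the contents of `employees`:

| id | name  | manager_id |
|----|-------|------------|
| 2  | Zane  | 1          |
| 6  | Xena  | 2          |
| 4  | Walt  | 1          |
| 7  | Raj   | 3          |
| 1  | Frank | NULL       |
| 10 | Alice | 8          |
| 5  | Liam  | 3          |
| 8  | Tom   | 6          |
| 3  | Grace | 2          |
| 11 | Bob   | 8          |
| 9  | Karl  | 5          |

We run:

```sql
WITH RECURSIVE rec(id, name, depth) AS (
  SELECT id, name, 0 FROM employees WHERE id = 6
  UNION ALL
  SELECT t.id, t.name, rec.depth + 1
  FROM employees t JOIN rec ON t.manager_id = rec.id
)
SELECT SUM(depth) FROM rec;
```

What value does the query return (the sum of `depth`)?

Base: id=6 (Xena) at depth 0.
Iteration 1: rows with manager_id in {6} -> Tom (id 8, depth 1).
Iteration 2: rows with manager_id in {8} -> Alice (id 10, depth 2), Bob (id 11, depth 2).
Iteration 3: no rows with manager_id in {10,11}; recursion stops.
SUM(depth) = 0 + 1 + 2 + 2 = 5.

5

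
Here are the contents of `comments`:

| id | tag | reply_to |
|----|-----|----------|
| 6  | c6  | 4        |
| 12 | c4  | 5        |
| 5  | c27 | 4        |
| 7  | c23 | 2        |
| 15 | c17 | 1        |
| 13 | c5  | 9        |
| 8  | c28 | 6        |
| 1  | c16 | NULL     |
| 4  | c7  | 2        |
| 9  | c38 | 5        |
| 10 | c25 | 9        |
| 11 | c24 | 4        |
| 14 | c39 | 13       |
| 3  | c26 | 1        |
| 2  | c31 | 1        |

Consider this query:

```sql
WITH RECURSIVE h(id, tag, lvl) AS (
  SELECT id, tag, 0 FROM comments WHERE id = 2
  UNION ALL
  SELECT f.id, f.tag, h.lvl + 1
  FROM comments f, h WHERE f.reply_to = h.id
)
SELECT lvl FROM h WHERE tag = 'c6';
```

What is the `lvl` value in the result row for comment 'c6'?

Base: id=2 (c31) at lvl 0.
Iteration 1: rows with reply_to in {2} -> c7 (id 4, lvl 1), c23 (id 7, lvl 1).
Iteration 2: rows with reply_to in {4,7} -> c27 (id 5, lvl 2), c6 (id 6, lvl 2), c24 (id 11, lvl 2).
Iteration 3: rows with reply_to in {5,6,11} -> c28 (id 8, lvl 3), c38 (id 9, lvl 3), c4 (id 12, lvl 3).
Iteration 4: rows with reply_to in {8,9,12} -> c25 (id 10, lvl 4), c5 (id 13, lvl 4).
Iteration 5: rows with reply_to in {10,13} -> c39 (id 14, lvl 5).
Iteration 6: no rows with reply_to in {14}; recursion stops.

2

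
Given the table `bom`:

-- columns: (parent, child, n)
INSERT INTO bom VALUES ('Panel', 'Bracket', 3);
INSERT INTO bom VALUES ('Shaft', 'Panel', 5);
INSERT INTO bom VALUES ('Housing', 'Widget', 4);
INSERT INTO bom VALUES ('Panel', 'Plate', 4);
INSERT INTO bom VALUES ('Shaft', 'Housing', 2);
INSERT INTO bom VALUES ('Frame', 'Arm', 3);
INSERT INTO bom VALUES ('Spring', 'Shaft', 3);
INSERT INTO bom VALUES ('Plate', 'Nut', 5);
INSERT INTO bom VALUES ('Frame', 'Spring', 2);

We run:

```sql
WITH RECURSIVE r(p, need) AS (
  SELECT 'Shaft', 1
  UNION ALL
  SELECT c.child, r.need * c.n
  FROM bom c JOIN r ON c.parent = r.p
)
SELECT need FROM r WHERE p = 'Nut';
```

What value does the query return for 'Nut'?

100

Base: (Shaft, need=1).
Iteration 1: components of {Shaft} -> Housing = 1*2 = 2, Panel = 1*5 = 5.
Iteration 2: components of {Housing,Panel} -> Bracket = 5*3 = 15, Plate = 5*4 = 20, Widget = 2*4 = 8.
Iteration 3: components of {Bracket,Plate,Widget} -> Nut = 20*5 = 100.
Iteration 4: no further components; recursion stops.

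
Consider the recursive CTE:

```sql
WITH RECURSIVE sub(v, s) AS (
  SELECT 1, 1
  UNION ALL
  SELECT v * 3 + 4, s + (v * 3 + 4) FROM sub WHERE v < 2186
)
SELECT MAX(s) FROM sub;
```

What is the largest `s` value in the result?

9824

Base: v=1, s=1.
Iteration 1: 1 < 2186 holds -> v = 1 * 3 + 4 = 7, s = 1 + 7 = 8.
Iteration 2: 7 < 2186 holds -> v = 7 * 3 + 4 = 25, s = 8 + 25 = 33.
Iteration 3: 25 < 2186 holds -> v = 25 * 3 + 4 = 79, s = 33 + 79 = 112.
Iteration 4: 79 < 2186 holds -> v = 79 * 3 + 4 = 241, s = 112 + 241 = 353.
Iteration 5: 241 < 2186 holds -> v = 241 * 3 + 4 = 727, s = 353 + 727 = 1080.
Iteration 6: 727 < 2186 holds -> v = 727 * 3 + 4 = 2185, s = 1080 + 2185 = 3265.
Iteration 7: 2185 < 2186 holds -> v = 2185 * 3 + 4 = 6559, s = 3265 + 6559 = 9824.
Iteration 8: 6559 < 2186 fails; recursion stops.
s values: 1, 8, 33, 112, 353, 1080, 3265, 9824; the maximum is 9824.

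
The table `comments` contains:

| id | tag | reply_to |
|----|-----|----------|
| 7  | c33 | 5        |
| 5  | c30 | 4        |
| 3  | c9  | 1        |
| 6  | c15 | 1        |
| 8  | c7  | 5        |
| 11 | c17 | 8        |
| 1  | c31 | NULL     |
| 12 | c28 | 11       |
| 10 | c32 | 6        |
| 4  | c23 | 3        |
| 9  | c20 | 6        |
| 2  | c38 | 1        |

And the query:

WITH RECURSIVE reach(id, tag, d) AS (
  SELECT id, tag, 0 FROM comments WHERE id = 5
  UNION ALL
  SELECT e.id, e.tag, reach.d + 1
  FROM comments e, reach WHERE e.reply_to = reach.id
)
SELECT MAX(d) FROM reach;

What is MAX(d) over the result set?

Base: id=5 (c30) at d 0.
Iteration 1: rows with reply_to in {5} -> c33 (id 7, d 1), c7 (id 8, d 1).
Iteration 2: rows with reply_to in {7,8} -> c17 (id 11, d 2).
Iteration 3: rows with reply_to in {11} -> c28 (id 12, d 3).
Iteration 4: no rows with reply_to in {12}; recursion stops.
d values: 0, 1, 1, 2, 3; the maximum is 3.

3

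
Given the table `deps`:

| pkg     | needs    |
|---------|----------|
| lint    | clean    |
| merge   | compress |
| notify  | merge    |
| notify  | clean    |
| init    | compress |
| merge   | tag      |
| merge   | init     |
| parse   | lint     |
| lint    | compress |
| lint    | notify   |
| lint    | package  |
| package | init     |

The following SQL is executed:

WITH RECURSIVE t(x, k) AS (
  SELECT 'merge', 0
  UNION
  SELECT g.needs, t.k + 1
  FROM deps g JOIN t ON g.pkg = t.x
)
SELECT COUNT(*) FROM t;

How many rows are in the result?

5

Base: (merge, k=0).
Iteration 1: edges from {merge} -> (compress, k=1), (init, k=1), (tag, k=1).
Iteration 2: edges from {compress,init,tag} -> (compress, k=2).
Iteration 3: no outgoing edges from {compress}; recursion stops.
Total rows emitted: 5.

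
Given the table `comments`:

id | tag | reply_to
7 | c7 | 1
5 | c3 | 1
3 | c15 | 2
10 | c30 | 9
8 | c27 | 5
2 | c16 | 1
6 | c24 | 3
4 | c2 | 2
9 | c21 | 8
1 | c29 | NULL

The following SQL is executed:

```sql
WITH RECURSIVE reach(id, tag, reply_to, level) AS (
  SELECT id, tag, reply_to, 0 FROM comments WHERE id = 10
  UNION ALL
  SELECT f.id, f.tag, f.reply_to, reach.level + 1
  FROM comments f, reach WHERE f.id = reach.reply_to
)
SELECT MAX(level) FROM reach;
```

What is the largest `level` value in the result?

Base: id=10 (c30), reply_to=9, level 0.
Iteration 1: join on id=9 -> c21 (id 9, reply_to=8, level 1).
Iteration 2: join on id=8 -> c27 (id 8, reply_to=5, level 2).
Iteration 3: join on id=5 -> c3 (id 5, reply_to=1, level 3).
Iteration 4: join on id=1 -> c29 (id 1, reply_to=NULL, level 4).
Iteration 5: reply_to is NULL; no match; recursion stops.
level values: 0, 1, 2, 3, 4; the maximum is 4.

4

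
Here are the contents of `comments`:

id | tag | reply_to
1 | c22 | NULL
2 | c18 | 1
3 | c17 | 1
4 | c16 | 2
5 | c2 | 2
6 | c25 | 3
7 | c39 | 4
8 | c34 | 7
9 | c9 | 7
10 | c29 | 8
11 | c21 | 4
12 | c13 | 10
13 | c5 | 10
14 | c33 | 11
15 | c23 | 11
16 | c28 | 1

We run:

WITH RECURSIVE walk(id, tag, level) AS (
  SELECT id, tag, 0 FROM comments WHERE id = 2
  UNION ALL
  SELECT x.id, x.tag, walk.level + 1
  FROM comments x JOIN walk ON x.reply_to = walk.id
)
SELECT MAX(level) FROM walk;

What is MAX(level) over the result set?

Base: id=2 (c18) at level 0.
Iteration 1: rows with reply_to in {2} -> c16 (id 4, level 1), c2 (id 5, level 1).
Iteration 2: rows with reply_to in {4,5} -> c39 (id 7, level 2), c21 (id 11, level 2).
Iteration 3: rows with reply_to in {7,11} -> c34 (id 8, level 3), c9 (id 9, level 3), c33 (id 14, level 3), c23 (id 15, level 3).
Iteration 4: rows with reply_to in {8,9,14,15} -> c29 (id 10, level 4).
Iteration 5: rows with reply_to in {10} -> c13 (id 12, level 5), c5 (id 13, level 5).
Iteration 6: no rows with reply_to in {12,13}; recursion stops.
level values: 0, 1, 1, 2, 2, 3, 3, 3, 3, 4, 5, 5; the maximum is 5.

5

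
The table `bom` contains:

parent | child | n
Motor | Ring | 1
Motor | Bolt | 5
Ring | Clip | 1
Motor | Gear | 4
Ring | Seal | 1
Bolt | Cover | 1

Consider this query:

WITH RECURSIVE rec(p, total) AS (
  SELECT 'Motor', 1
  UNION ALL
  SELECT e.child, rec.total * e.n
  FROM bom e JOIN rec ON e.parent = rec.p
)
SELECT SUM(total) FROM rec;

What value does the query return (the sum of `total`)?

18

Base: (Motor, total=1).
Iteration 1: components of {Motor} -> Bolt = 1*5 = 5, Gear = 1*4 = 4, Ring = 1*1 = 1.
Iteration 2: components of {Bolt,Gear,Ring} -> Clip = 1*1 = 1, Cover = 5*1 = 5, Seal = 1*1 = 1.
Iteration 3: no further components; recursion stops.
SUM(total) = 1 + 1 + 5 + 4 + 1 + 1 + 5 = 18.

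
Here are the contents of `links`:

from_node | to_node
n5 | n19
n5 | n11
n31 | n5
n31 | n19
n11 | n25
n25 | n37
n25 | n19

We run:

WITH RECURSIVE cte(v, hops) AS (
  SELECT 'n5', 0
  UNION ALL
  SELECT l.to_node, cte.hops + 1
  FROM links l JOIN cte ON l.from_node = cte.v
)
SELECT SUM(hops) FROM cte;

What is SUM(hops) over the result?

10

Base: (n5, hops=0).
Iteration 1: edges from {n5} -> (n11, hops=1), (n19, hops=1).
Iteration 2: edges from {n11,n19} -> (n25, hops=2).
Iteration 3: edges from {n25} -> (n19, hops=3), (n37, hops=3).
Iteration 4: no outgoing edges from {n19,n37}; recursion stops.
SUM(hops) = 0 + 1 + 1 + 2 + 3 + 3 = 10.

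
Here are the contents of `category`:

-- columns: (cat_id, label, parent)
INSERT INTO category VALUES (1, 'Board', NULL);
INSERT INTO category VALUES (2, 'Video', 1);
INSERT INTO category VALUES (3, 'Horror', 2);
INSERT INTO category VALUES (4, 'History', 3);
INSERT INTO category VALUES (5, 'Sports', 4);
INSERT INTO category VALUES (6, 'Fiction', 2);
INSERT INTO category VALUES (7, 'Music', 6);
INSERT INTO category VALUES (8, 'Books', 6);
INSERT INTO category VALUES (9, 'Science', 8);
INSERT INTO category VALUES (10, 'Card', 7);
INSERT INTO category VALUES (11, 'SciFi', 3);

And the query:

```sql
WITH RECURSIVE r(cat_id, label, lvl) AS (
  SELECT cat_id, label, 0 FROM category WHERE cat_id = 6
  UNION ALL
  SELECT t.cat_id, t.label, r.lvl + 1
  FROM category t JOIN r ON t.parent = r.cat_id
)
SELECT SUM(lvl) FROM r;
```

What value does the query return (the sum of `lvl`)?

Base: cat_id=6 (Fiction) at lvl 0.
Iteration 1: rows with parent in {6} -> Music (id 7, lvl 1), Books (id 8, lvl 1).
Iteration 2: rows with parent in {7,8} -> Science (id 9, lvl 2), Card (id 10, lvl 2).
Iteration 3: no rows with parent in {9,10}; recursion stops.
SUM(lvl) = 0 + 1 + 1 + 2 + 2 = 6.

6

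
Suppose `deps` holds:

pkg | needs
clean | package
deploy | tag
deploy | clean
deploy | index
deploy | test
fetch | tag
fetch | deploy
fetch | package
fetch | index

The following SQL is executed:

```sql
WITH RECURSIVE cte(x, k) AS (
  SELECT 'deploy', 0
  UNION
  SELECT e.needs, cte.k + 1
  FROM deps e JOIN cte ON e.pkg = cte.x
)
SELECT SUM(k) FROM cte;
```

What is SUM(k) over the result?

6

Base: (deploy, k=0).
Iteration 1: edges from {deploy} -> (clean, k=1), (index, k=1), (tag, k=1), (test, k=1).
Iteration 2: edges from {clean,index,tag,test} -> (package, k=2).
Iteration 3: no outgoing edges from {package}; recursion stops.
SUM(k) = 0 + 1 + 1 + 1 + 1 + 2 = 6.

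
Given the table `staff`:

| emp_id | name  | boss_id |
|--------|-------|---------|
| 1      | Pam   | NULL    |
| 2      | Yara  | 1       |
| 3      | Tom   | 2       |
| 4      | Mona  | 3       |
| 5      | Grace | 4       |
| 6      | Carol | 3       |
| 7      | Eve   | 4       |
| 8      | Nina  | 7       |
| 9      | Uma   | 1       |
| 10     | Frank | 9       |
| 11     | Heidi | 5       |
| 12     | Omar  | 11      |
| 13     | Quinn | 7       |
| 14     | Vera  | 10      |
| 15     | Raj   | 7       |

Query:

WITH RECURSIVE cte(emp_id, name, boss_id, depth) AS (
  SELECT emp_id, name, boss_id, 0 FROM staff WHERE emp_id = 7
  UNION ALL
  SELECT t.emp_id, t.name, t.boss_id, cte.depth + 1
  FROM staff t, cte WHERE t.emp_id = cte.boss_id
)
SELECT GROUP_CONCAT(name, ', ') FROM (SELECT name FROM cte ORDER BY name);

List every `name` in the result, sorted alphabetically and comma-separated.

Eve, Mona, Pam, Tom, Yara

Base: emp_id=7 (Eve), boss_id=4, depth 0.
Iteration 1: join on emp_id=4 -> Mona (id 4, boss_id=3, depth 1).
Iteration 2: join on emp_id=3 -> Tom (id 3, boss_id=2, depth 2).
Iteration 3: join on emp_id=2 -> Yara (id 2, boss_id=1, depth 3).
Iteration 4: join on emp_id=1 -> Pam (id 1, boss_id=NULL, depth 4).
Iteration 5: boss_id is NULL; no match; recursion stops.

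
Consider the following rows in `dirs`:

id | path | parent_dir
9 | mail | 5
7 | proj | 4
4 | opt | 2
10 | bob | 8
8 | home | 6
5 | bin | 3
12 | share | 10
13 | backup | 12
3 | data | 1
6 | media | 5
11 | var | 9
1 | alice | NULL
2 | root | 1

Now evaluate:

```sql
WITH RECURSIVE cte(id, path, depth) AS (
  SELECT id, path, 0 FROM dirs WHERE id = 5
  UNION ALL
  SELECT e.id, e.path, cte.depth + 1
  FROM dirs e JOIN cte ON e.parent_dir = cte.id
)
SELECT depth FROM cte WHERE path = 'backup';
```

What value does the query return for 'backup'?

5

Base: id=5 (bin) at depth 0.
Iteration 1: rows with parent_dir in {5} -> media (id 6, depth 1), mail (id 9, depth 1).
Iteration 2: rows with parent_dir in {6,9} -> home (id 8, depth 2), var (id 11, depth 2).
Iteration 3: rows with parent_dir in {8,11} -> bob (id 10, depth 3).
Iteration 4: rows with parent_dir in {10} -> share (id 12, depth 4).
Iteration 5: rows with parent_dir in {12} -> backup (id 13, depth 5).
Iteration 6: no rows with parent_dir in {13}; recursion stops.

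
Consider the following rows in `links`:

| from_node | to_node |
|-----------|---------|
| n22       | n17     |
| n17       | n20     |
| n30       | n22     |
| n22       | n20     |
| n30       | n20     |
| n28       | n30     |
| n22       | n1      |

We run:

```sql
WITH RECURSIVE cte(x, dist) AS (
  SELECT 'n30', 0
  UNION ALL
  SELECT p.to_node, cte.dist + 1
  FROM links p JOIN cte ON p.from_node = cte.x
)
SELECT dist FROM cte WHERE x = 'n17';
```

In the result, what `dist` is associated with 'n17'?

Base: (n30, dist=0).
Iteration 1: edges from {n30} -> (n20, dist=1), (n22, dist=1).
Iteration 2: edges from {n20,n22} -> (n1, dist=2), (n17, dist=2), (n20, dist=2).
Iteration 3: edges from {n1,n17,n20} -> (n20, dist=3).
Iteration 4: no outgoing edges from {n20}; recursion stops.

2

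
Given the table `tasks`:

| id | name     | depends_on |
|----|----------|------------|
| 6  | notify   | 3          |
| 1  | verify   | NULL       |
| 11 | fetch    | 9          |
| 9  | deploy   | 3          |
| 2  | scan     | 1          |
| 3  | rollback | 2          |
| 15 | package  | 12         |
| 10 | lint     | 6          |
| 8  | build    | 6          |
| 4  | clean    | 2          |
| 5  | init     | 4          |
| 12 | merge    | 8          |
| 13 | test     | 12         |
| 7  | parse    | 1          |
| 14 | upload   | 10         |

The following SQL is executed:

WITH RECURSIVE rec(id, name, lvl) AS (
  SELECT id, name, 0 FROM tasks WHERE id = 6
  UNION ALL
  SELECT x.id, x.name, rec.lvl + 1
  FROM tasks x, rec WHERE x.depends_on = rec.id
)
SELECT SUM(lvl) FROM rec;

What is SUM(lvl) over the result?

12

Base: id=6 (notify) at lvl 0.
Iteration 1: rows with depends_on in {6} -> build (id 8, lvl 1), lint (id 10, lvl 1).
Iteration 2: rows with depends_on in {8,10} -> merge (id 12, lvl 2), upload (id 14, lvl 2).
Iteration 3: rows with depends_on in {12,14} -> test (id 13, lvl 3), package (id 15, lvl 3).
Iteration 4: no rows with depends_on in {13,15}; recursion stops.
SUM(lvl) = 0 + 1 + 1 + 2 + 2 + 3 + 3 = 12.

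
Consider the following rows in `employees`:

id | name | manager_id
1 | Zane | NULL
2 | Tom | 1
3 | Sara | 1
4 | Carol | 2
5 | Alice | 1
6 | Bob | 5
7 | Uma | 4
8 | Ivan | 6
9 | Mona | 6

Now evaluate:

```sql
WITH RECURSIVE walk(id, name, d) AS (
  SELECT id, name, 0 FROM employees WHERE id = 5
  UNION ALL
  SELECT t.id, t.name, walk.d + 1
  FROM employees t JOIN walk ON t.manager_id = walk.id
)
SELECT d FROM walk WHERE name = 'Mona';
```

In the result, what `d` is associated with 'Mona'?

2

Base: id=5 (Alice) at d 0.
Iteration 1: rows with manager_id in {5} -> Bob (id 6, d 1).
Iteration 2: rows with manager_id in {6} -> Ivan (id 8, d 2), Mona (id 9, d 2).
Iteration 3: no rows with manager_id in {8,9}; recursion stops.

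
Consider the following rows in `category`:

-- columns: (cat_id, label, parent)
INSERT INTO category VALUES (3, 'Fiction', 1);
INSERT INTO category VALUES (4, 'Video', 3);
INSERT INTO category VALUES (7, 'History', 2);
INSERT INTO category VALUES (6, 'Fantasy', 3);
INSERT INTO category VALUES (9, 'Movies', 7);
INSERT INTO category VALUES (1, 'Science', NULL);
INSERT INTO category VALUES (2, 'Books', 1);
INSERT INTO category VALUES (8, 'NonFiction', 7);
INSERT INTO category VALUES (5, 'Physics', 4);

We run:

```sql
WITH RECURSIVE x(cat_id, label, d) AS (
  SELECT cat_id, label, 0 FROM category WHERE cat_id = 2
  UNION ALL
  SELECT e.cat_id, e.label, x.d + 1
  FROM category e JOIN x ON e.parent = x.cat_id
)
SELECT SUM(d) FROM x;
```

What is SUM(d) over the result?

Base: cat_id=2 (Books) at d 0.
Iteration 1: rows with parent in {2} -> History (id 7, d 1).
Iteration 2: rows with parent in {7} -> NonFiction (id 8, d 2), Movies (id 9, d 2).
Iteration 3: no rows with parent in {8,9}; recursion stops.
SUM(d) = 0 + 1 + 2 + 2 = 5.

5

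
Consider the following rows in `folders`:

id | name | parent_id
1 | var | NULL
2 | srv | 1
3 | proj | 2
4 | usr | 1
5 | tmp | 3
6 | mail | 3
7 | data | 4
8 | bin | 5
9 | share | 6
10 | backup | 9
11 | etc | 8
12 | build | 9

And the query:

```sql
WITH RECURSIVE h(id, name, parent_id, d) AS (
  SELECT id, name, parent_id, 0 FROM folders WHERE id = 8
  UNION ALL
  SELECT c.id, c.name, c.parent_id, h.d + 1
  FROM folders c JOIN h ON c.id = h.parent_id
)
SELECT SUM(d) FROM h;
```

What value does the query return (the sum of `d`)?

Base: id=8 (bin), parent_id=5, d 0.
Iteration 1: join on id=5 -> tmp (id 5, parent_id=3, d 1).
Iteration 2: join on id=3 -> proj (id 3, parent_id=2, d 2).
Iteration 3: join on id=2 -> srv (id 2, parent_id=1, d 3).
Iteration 4: join on id=1 -> var (id 1, parent_id=NULL, d 4).
Iteration 5: parent_id is NULL; no match; recursion stops.
SUM(d) = 0 + 1 + 2 + 3 + 4 = 10.

10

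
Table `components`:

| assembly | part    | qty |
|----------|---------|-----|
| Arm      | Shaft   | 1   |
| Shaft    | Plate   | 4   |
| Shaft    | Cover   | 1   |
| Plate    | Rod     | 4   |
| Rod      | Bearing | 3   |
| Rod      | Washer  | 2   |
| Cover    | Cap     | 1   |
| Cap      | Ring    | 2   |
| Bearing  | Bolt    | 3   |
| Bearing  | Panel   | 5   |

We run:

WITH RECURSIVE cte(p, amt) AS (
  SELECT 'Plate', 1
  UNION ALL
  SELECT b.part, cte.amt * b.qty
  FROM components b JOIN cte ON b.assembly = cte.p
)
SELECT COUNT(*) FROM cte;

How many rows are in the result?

6

Base: (Plate, amt=1).
Iteration 1: components of {Plate} -> Rod = 1*4 = 4.
Iteration 2: components of {Rod} -> Bearing = 4*3 = 12, Washer = 4*2 = 8.
Iteration 3: components of {Bearing,Washer} -> Bolt = 12*3 = 36, Panel = 12*5 = 60.
Iteration 4: no further components; recursion stops.
Total rows emitted: 6.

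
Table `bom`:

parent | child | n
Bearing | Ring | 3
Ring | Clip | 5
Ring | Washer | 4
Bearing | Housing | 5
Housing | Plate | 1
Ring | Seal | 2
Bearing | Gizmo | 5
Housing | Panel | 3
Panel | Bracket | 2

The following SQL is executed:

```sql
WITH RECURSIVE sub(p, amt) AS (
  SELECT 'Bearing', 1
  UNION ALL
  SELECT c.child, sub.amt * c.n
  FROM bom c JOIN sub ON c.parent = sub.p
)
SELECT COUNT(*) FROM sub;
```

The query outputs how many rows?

Base: (Bearing, amt=1).
Iteration 1: components of {Bearing} -> Gizmo = 1*5 = 5, Housing = 1*5 = 5, Ring = 1*3 = 3.
Iteration 2: components of {Gizmo,Housing,Ring} -> Clip = 3*5 = 15, Panel = 5*3 = 15, Plate = 5*1 = 5, Seal = 3*2 = 6, Washer = 3*4 = 12.
Iteration 3: components of {Clip,Panel,Plate,Seal,Washer} -> Bracket = 15*2 = 30.
Iteration 4: no further components; recursion stops.
Total rows emitted: 10.

10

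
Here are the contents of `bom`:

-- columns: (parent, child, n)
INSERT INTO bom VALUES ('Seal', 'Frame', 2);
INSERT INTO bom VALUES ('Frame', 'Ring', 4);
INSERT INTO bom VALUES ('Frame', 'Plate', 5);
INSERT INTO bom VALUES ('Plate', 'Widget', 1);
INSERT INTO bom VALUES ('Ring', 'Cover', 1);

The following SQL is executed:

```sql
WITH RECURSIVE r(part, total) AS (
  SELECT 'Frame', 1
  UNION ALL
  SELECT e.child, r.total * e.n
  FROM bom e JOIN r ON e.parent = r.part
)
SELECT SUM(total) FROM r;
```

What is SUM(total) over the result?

Base: (Frame, total=1).
Iteration 1: components of {Frame} -> Plate = 1*5 = 5, Ring = 1*4 = 4.
Iteration 2: components of {Plate,Ring} -> Cover = 4*1 = 4, Widget = 5*1 = 5.
Iteration 3: no further components; recursion stops.
SUM(total) = 1 + 4 + 5 + 4 + 5 = 19.

19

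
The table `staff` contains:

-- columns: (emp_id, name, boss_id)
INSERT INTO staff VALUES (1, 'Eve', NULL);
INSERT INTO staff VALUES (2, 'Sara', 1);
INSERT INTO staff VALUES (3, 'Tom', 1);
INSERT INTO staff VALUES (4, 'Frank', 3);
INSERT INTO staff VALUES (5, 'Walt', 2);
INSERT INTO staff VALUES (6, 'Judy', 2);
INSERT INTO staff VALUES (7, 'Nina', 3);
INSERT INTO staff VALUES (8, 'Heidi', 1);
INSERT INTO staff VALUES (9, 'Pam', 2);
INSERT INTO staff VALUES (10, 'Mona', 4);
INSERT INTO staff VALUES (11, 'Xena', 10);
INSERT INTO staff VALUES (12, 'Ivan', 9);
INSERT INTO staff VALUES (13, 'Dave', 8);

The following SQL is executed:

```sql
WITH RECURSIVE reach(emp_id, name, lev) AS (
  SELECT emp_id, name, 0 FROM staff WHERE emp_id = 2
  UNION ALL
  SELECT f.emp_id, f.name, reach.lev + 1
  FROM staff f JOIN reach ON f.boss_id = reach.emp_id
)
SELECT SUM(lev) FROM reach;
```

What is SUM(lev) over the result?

Base: emp_id=2 (Sara) at lev 0.
Iteration 1: rows with boss_id in {2} -> Walt (id 5, lev 1), Judy (id 6, lev 1), Pam (id 9, lev 1).
Iteration 2: rows with boss_id in {5,6,9} -> Ivan (id 12, lev 2).
Iteration 3: no rows with boss_id in {12}; recursion stops.
SUM(lev) = 0 + 1 + 1 + 1 + 2 = 5.

5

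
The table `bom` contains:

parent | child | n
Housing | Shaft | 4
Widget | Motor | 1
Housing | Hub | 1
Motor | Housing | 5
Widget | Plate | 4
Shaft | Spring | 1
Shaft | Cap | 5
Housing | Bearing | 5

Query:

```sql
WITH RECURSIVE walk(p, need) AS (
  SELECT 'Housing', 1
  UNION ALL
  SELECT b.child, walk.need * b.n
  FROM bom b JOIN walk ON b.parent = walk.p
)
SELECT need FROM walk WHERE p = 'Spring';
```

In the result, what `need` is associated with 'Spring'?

4

Base: (Housing, need=1).
Iteration 1: components of {Housing} -> Bearing = 1*5 = 5, Hub = 1*1 = 1, Shaft = 1*4 = 4.
Iteration 2: components of {Bearing,Hub,Shaft} -> Cap = 4*5 = 20, Spring = 4*1 = 4.
Iteration 3: no further components; recursion stops.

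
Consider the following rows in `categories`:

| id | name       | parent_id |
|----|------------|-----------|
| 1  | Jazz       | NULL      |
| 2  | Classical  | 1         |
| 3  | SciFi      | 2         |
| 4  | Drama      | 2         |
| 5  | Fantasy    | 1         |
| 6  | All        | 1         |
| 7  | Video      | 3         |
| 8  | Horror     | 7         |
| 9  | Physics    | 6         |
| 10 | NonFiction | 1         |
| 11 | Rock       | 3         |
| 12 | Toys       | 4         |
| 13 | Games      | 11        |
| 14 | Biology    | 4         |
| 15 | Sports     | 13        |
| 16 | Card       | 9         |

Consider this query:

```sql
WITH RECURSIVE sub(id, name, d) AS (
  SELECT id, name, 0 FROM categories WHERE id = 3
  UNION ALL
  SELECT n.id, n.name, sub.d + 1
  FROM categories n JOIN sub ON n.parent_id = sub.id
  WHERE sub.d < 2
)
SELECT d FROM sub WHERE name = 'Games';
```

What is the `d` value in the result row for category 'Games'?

Base: id=3 (SciFi) at d 0.
Iteration 1: rows with parent_id in {3} -> Video (id 7, d 1), Rock (id 11, d 1).
Iteration 2: rows with parent_id in {7,11} -> Horror (id 8, d 2), Games (id 13, d 2).
Iteration 3: d < 2 fails for all current rows; recursion stops.

2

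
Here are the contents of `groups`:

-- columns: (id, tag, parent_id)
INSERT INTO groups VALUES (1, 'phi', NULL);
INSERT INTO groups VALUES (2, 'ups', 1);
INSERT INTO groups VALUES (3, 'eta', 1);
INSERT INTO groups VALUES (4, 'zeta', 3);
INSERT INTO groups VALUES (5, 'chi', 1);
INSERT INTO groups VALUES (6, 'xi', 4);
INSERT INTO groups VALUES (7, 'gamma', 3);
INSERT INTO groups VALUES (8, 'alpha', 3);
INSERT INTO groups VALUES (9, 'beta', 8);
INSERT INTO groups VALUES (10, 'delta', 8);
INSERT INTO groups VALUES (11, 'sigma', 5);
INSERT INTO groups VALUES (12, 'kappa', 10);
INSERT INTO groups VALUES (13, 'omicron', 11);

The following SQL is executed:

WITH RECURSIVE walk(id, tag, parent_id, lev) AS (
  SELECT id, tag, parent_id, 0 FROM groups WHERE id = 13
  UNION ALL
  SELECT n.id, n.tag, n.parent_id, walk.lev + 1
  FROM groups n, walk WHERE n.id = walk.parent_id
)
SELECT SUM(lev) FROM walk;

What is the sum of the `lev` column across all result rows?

Base: id=13 (omicron), parent_id=11, lev 0.
Iteration 1: join on id=11 -> sigma (id 11, parent_id=5, lev 1).
Iteration 2: join on id=5 -> chi (id 5, parent_id=1, lev 2).
Iteration 3: join on id=1 -> phi (id 1, parent_id=NULL, lev 3).
Iteration 4: parent_id is NULL; no match; recursion stops.
SUM(lev) = 0 + 1 + 2 + 3 = 6.

6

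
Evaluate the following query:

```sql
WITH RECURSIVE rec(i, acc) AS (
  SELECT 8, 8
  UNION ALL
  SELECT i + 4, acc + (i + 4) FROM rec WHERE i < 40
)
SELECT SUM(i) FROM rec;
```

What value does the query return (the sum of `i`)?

Base: i=8, acc=8.
Iteration 1: 8 < 40 holds -> i = 8 + 4 = 12, acc = 8 + 12 = 20.
Iteration 2: 12 < 40 holds -> i = 12 + 4 = 16, acc = 20 + 16 = 36.
Iteration 3: 16 < 40 holds -> i = 16 + 4 = 20, acc = 36 + 20 = 56.
Iteration 4: 20 < 40 holds -> i = 20 + 4 = 24, acc = 56 + 24 = 80.
Iteration 5: 24 < 40 holds -> i = 24 + 4 = 28, acc = 80 + 28 = 108.
Iteration 6: 28 < 40 holds -> i = 28 + 4 = 32, acc = 108 + 32 = 140.
Iteration 7: 32 < 40 holds -> i = 32 + 4 = 36, acc = 140 + 36 = 176.
Iteration 8: 36 < 40 holds -> i = 36 + 4 = 40, acc = 176 + 40 = 216.
Iteration 9: 40 < 40 fails; recursion stops.
SUM(i) = 8 + 12 + 16 + 20 + 24 + 28 + 32 + 36 + 40 = 216.

216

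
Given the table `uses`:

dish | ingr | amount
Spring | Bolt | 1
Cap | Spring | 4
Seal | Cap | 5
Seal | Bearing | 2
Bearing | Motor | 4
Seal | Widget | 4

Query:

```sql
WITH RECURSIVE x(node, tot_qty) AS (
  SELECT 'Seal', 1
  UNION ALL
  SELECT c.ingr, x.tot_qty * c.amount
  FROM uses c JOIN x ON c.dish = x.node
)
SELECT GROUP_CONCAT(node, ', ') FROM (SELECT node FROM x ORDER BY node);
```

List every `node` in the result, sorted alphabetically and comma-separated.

Base: (Seal, tot_qty=1).
Iteration 1: components of {Seal} -> Bearing = 1*2 = 2, Cap = 1*5 = 5, Widget = 1*4 = 4.
Iteration 2: components of {Bearing,Cap,Widget} -> Motor = 2*4 = 8, Spring = 5*4 = 20.
Iteration 3: components of {Motor,Spring} -> Bolt = 20*1 = 20.
Iteration 4: no further components; recursion stops.

Bearing, Bolt, Cap, Motor, Seal, Spring, Widget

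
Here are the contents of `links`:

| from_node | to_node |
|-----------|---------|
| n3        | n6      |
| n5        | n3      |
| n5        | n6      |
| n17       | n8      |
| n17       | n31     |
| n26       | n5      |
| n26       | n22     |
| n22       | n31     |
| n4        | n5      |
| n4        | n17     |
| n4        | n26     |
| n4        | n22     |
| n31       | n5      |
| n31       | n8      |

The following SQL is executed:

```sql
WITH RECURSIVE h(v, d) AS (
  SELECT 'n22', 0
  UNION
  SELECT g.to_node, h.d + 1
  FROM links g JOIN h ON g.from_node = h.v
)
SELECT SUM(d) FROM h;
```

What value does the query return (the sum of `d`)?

15

Base: (n22, d=0).
Iteration 1: edges from {n22} -> (n31, d=1).
Iteration 2: edges from {n31} -> (n5, d=2), (n8, d=2).
Iteration 3: edges from {n5,n8} -> (n3, d=3), (n6, d=3).
Iteration 4: edges from {n3,n6} -> (n6, d=4).
Iteration 5: no outgoing edges from {n6}; recursion stops.
SUM(d) = 0 + 1 + 2 + 2 + 3 + 3 + 4 = 15.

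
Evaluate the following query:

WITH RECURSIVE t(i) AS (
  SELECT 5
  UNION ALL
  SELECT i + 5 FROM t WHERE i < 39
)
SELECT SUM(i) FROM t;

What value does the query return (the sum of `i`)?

180

Base: i=5.
Iteration 1: 5 < 39 holds -> i = 5 + 5 = 10.
Iteration 2: 10 < 39 holds -> i = 10 + 5 = 15.
Iteration 3: 15 < 39 holds -> i = 15 + 5 = 20.
Iteration 4: 20 < 39 holds -> i = 20 + 5 = 25.
Iteration 5: 25 < 39 holds -> i = 25 + 5 = 30.
Iteration 6: 30 < 39 holds -> i = 30 + 5 = 35.
Iteration 7: 35 < 39 holds -> i = 35 + 5 = 40.
Iteration 8: 40 < 39 fails; recursion stops.
SUM(i) = 5 + 10 + 15 + 20 + 25 + 30 + 35 + 40 = 180.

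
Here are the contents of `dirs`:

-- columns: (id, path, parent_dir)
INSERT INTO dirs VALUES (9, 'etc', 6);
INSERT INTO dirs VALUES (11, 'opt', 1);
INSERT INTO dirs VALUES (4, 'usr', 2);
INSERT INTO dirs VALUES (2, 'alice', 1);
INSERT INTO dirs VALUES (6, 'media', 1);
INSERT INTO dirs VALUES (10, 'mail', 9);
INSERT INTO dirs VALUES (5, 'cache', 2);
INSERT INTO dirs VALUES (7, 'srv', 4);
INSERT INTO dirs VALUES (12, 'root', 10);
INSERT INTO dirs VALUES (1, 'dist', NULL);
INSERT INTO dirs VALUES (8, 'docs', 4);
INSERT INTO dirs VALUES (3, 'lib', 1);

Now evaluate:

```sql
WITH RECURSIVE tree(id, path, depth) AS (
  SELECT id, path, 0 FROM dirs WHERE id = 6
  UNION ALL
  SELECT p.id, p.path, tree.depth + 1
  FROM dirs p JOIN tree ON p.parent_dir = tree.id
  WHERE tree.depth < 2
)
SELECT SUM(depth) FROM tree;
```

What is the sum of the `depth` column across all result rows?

Base: id=6 (media) at depth 0.
Iteration 1: rows with parent_dir in {6} -> etc (id 9, depth 1).
Iteration 2: rows with parent_dir in {9} -> mail (id 10, depth 2).
Iteration 3: depth < 2 fails for all current rows; recursion stops.
SUM(depth) = 0 + 1 + 2 = 3.

3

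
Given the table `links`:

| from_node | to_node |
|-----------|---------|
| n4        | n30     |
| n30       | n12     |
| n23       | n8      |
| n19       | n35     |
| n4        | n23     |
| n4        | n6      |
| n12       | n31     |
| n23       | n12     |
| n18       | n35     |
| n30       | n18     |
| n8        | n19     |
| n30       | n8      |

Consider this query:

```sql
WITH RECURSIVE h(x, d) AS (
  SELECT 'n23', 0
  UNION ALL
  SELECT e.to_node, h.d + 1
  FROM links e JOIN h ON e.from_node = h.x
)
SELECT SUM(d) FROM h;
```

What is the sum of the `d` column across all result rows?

9

Base: (n23, d=0).
Iteration 1: edges from {n23} -> (n12, d=1), (n8, d=1).
Iteration 2: edges from {n12,n8} -> (n19, d=2), (n31, d=2).
Iteration 3: edges from {n19,n31} -> (n35, d=3).
Iteration 4: no outgoing edges from {n35}; recursion stops.
SUM(d) = 0 + 1 + 1 + 2 + 2 + 3 = 9.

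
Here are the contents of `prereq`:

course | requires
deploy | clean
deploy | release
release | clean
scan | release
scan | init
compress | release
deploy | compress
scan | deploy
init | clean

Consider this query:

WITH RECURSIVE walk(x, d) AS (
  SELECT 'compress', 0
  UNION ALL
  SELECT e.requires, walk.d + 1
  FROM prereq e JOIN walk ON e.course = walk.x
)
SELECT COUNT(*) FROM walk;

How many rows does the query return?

Base: (compress, d=0).
Iteration 1: edges from {compress} -> (release, d=1).
Iteration 2: edges from {release} -> (clean, d=2).
Iteration 3: no outgoing edges from {clean}; recursion stops.
Total rows emitted: 3.

3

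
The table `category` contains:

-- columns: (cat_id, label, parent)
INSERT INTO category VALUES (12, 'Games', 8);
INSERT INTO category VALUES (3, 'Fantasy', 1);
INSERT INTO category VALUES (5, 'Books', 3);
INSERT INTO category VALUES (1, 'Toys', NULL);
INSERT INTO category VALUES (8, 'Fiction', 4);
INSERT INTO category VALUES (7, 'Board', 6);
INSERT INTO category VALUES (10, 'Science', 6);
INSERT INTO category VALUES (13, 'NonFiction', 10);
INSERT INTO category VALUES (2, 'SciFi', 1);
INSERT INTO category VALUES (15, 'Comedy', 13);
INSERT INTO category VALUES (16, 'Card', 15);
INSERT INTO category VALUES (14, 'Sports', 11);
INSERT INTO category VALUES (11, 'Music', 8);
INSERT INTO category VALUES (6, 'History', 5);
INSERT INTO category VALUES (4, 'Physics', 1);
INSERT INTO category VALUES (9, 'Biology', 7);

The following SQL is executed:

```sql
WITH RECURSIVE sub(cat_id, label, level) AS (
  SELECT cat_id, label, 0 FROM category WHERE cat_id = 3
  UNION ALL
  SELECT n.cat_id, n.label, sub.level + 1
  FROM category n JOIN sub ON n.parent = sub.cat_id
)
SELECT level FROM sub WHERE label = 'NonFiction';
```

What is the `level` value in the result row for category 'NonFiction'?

4

Base: cat_id=3 (Fantasy) at level 0.
Iteration 1: rows with parent in {3} -> Books (id 5, level 1).
Iteration 2: rows with parent in {5} -> History (id 6, level 2).
Iteration 3: rows with parent in {6} -> Board (id 7, level 3), Science (id 10, level 3).
Iteration 4: rows with parent in {7,10} -> Biology (id 9, level 4), NonFiction (id 13, level 4).
Iteration 5: rows with parent in {9,13} -> Comedy (id 15, level 5).
Iteration 6: rows with parent in {15} -> Card (id 16, level 6).
Iteration 7: no rows with parent in {16}; recursion stops.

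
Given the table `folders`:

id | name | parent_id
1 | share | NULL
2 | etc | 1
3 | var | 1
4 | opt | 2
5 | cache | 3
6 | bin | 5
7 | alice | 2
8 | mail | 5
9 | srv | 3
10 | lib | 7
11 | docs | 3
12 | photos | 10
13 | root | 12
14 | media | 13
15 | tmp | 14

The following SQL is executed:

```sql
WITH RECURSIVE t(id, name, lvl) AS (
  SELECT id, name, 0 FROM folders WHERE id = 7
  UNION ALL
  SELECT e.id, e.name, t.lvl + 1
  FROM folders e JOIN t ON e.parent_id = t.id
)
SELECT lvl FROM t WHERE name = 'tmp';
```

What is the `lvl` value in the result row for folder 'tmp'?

5

Base: id=7 (alice) at lvl 0.
Iteration 1: rows with parent_id in {7} -> lib (id 10, lvl 1).
Iteration 2: rows with parent_id in {10} -> photos (id 12, lvl 2).
Iteration 3: rows with parent_id in {12} -> root (id 13, lvl 3).
Iteration 4: rows with parent_id in {13} -> media (id 14, lvl 4).
Iteration 5: rows with parent_id in {14} -> tmp (id 15, lvl 5).
Iteration 6: no rows with parent_id in {15}; recursion stops.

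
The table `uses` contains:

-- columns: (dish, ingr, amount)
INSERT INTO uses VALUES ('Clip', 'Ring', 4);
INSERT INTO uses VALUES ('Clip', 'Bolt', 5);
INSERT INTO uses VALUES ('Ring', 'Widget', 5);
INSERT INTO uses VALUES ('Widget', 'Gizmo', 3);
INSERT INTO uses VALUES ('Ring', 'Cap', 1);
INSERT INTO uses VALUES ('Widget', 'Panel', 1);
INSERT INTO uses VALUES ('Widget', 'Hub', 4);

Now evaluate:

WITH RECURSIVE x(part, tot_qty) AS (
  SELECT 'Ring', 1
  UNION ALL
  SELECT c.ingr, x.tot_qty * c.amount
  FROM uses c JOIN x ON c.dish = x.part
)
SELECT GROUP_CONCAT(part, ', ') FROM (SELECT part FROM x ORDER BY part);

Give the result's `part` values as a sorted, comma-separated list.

Cap, Gizmo, Hub, Panel, Ring, Widget

Base: (Ring, tot_qty=1).
Iteration 1: components of {Ring} -> Cap = 1*1 = 1, Widget = 1*5 = 5.
Iteration 2: components of {Cap,Widget} -> Gizmo = 5*3 = 15, Hub = 5*4 = 20, Panel = 5*1 = 5.
Iteration 3: no further components; recursion stops.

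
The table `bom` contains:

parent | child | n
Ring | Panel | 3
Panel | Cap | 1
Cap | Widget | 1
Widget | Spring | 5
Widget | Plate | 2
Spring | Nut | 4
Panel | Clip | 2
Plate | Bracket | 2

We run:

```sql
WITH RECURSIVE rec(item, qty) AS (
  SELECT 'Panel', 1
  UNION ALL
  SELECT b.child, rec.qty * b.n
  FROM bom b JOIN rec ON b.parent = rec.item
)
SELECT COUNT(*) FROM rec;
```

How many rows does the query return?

Base: (Panel, qty=1).
Iteration 1: components of {Panel} -> Cap = 1*1 = 1, Clip = 1*2 = 2.
Iteration 2: components of {Cap,Clip} -> Widget = 1*1 = 1.
Iteration 3: components of {Widget} -> Plate = 1*2 = 2, Spring = 1*5 = 5.
Iteration 4: components of {Plate,Spring} -> Bracket = 2*2 = 4, Nut = 5*4 = 20.
Iteration 5: no further components; recursion stops.
Total rows emitted: 8.

8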